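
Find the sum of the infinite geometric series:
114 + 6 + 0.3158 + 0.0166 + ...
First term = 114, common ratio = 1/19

For |r| < 1, S = a / (1 - r)
S = 114 / (1 - (1/19))
S = 114 / (18/19)
S = 361/3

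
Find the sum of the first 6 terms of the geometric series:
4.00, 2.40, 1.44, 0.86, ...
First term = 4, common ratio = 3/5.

Sₙ = a(1 - rⁿ) / (1 - r)
S_6 = 4(1 - (3/5)^6) / (1 - (3/5))
S_6 = 4(1 - (729/15625)) / (2/5)
S_6 = 29792/3125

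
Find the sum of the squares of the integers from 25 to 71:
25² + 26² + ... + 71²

Use ∑_{k=1}^{n} k² = n(n+1)(2n+1)/6, then subtract the first 24 terms.
∑_{k=1}^{71} k² = 71×72×143/6 = 121836
∑_{k=1}^{24} k² = 24×25×49/6 = 4900
∑_{k=25}^{71} k² = 121836 - 4900 = 116936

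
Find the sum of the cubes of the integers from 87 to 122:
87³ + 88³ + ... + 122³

Use ∑_{k=1}^{n} k³ = [n(n+1)/2]², then subtract the first 86 terms.
∑_{k=1}^{122} k³ = [122×123/2]² = 7503² = 56295009
∑_{k=1}^{86} k³ = [86×87/2]² = 3741² = 13995081
∑_{k=87}^{122} k³ = 56295009 - 13995081 = 42299928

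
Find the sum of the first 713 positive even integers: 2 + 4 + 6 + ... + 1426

Sum of first n even numbers = n(n+1)
= 713×714
= 509082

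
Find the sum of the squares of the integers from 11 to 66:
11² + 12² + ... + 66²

Use ∑_{k=1}^{n} k² = n(n+1)(2n+1)/6, then subtract the first 10 terms.
∑_{k=1}^{66} k² = 66×67×133/6 = 98021
∑_{k=1}^{10} k² = 10×11×21/6 = 385
∑_{k=11}^{66} k² = 98021 - 385 = 97636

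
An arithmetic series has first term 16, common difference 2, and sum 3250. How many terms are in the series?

Using S = n/2 × [2a + (n-1)d]
3250 = n/2 × [2(16) + (n-1)(2)]
3250 = n/2 × [32 + 2n - 2]
6500 = n × [30 + 2n]
2n² + (30)n - 6500 = 0
Discriminant: Δ = (30)² - 4(2)(-6500) = 900 + 52000 = 52900
√Δ = 230
n = [-(30) + √Δ] / (2·2) = (-30 + 230) / 4 = 200 / 4 = 50
(The negative root is discarded since n must be a positive integer.)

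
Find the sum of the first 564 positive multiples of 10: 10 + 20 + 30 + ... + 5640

Factor out 10: = 10(1 + 2 + ... + 564) = 10 × n(n+1)/2
= 10 × 564×565/2
= 10 × 159330
= 1593300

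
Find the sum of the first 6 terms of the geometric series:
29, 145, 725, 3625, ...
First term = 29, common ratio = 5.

Sₙ = a(1 - rⁿ) / (1 - r)
S_6 = 29(1 - 5^6) / (1 - 5)
S_6 = 29(1 - 15625) / (-4)
S_6 = 113274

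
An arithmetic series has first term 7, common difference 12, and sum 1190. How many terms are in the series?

Using S = n/2 × [2a + (n-1)d]
1190 = n/2 × [2(7) + (n-1)(12)]
1190 = n/2 × [14 + 12n - 12]
2380 = n × [2 + 12n]
12n² + (2)n - 2380 = 0
Discriminant: Δ = (2)² - 4(12)(-2380) = 4 + 114240 = 114244
√Δ = 338
n = [-(2) + √Δ] / (2·12) = (-2 + 338) / 24 = 336 / 24 = 14
(The negative root is discarded since n must be a positive integer.)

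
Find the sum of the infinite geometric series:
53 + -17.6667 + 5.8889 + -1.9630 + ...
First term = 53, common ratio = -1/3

For |r| < 1, S = a / (1 - r)
S = 53 / (1 - (-1/3))
S = 53 / (4/3)
S = 159/4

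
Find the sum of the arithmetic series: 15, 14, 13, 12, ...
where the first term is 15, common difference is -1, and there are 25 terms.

Sₙ = n/2 × (first + last)
Last term = a + (n-1)d = 15 + (25-1)×(-1) = -9
S_25 = 25/2 × (15 + (-9))
S_25 = 25/2 × 6 = 75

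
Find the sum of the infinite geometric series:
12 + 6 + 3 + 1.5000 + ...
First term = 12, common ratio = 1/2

For |r| < 1, S = a / (1 - r)
S = 12 / (1 - (1/2))
S = 12 / (1/2)
S = 24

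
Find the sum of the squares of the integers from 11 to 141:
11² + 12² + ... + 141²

Use ∑_{k=1}^{n} k² = n(n+1)(2n+1)/6, then subtract the first 10 terms.
∑_{k=1}^{141} k² = 141×142×283/6 = 944371
∑_{k=1}^{10} k² = 10×11×21/6 = 385
∑_{k=11}^{141} k² = 944371 - 385 = 943986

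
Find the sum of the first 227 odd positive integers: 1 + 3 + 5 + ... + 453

Sum of first n odd numbers = n²
= 227²
= 51529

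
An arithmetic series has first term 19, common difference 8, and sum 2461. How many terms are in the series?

Using S = n/2 × [2a + (n-1)d]
2461 = n/2 × [2(19) + (n-1)(8)]
2461 = n/2 × [38 + 8n - 8]
4922 = n × [30 + 8n]
8n² + (30)n - 4922 = 0
Discriminant: Δ = (30)² - 4(8)(-4922) = 900 + 157504 = 158404
√Δ = 398
n = [-(30) + √Δ] / (2·8) = (-30 + 398) / 16 = 368 / 16 = 23
(The negative root is discarded since n must be a positive integer.)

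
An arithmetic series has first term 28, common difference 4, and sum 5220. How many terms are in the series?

Using S = n/2 × [2a + (n-1)d]
5220 = n/2 × [2(28) + (n-1)(4)]
5220 = n/2 × [56 + 4n - 4]
10440 = n × [52 + 4n]
4n² + (52)n - 10440 = 0
Discriminant: Δ = (52)² - 4(4)(-10440) = 2704 + 167040 = 169744
√Δ = 412
n = [-(52) + √Δ] / (2·4) = (-52 + 412) / 8 = 360 / 8 = 45
(The negative root is discarded since n must be a positive integer.)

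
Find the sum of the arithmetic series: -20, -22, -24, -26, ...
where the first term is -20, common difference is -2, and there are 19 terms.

Sₙ = n/2 × (first + last)
Last term = a + (n-1)d = -20 + (19-1)×(-2) = -56
S_19 = 19/2 × (-20 + (-56))
S_19 = 19/2 × (-76) = -722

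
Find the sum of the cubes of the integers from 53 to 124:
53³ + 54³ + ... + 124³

Use ∑_{k=1}^{n} k³ = [n(n+1)/2]², then subtract the first 52 terms.
∑_{k=1}^{124} k³ = [124×125/2]² = 7750² = 60062500
∑_{k=1}^{52} k³ = [52×53/2]² = 1378² = 1898884
∑_{k=53}^{124} k³ = 60062500 - 1898884 = 58163616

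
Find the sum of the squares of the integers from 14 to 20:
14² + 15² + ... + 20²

Use ∑_{k=1}^{n} k² = n(n+1)(2n+1)/6, then subtract the first 13 terms.
∑_{k=1}^{20} k² = 20×21×41/6 = 2870
∑_{k=1}^{13} k² = 13×14×27/6 = 819
∑_{k=14}^{20} k² = 2870 - 819 = 2051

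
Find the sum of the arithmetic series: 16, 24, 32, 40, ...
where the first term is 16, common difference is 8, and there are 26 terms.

Sₙ = n/2 × (first + last)
Last term = a + (n-1)d = 16 + (26-1)×8 = 216
S_26 = 26/2 × (16 + 216)
S_26 = 26/2 × 232 = 3016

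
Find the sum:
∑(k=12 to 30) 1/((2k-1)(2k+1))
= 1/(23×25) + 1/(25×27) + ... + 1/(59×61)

Partial fractions: 1/((2k-1)(2k+1)) = (1/2)[1/(2k-1) - 1/(2k+1)]
The series telescopes:
= (1/2)[1/23 - 1/61]
= 19/1403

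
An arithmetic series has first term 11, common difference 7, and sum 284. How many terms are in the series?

Using S = n/2 × [2a + (n-1)d]
284 = n/2 × [2(11) + (n-1)(7)]
284 = n/2 × [22 + 7n - 7]
568 = n × [15 + 7n]
7n² + (15)n - 568 = 0
Discriminant: Δ = (15)² - 4(7)(-568) = 225 + 15904 = 16129
√Δ = 127
n = [-(15) + √Δ] / (2·7) = (-15 + 127) / 14 = 112 / 14 = 8
(The negative root is discarded since n must be a positive integer.)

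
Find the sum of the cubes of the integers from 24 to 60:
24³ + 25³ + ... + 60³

Use ∑_{k=1}^{n} k³ = [n(n+1)/2]², then subtract the first 23 terms.
∑_{k=1}^{60} k³ = [60×61/2]² = 1830² = 3348900
∑_{k=1}^{23} k³ = [23×24/2]² = 276² = 76176
∑_{k=24}^{60} k³ = 3348900 - 76176 = 3272724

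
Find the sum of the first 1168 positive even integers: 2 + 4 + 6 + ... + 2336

Sum of first n even numbers = n(n+1)
= 1168×1169
= 1365392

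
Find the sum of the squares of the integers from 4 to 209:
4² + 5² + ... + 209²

Use ∑_{k=1}^{n} k² = n(n+1)(2n+1)/6, then subtract the first 3 terms.
∑_{k=1}^{209} k² = 209×210×419/6 = 3064985
∑_{k=1}^{3} k² = 3×4×7/6 = 14
∑_{k=4}^{209} k² = 3064985 - 14 = 3064971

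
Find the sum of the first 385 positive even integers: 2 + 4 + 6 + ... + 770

Sum of first n even numbers = n(n+1)
= 385×386
= 148610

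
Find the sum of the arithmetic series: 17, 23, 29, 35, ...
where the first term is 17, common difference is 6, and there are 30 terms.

Sₙ = n/2 × (first + last)
Last term = a + (n-1)d = 17 + (30-1)×6 = 191
S_30 = 30/2 × (17 + 191)
S_30 = 30/2 × 208 = 3120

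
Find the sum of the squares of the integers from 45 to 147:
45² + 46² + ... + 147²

Use ∑_{k=1}^{n} k² = n(n+1)(2n+1)/6, then subtract the first 44 terms.
∑_{k=1}^{147} k² = 147×148×295/6 = 1069670
∑_{k=1}^{44} k² = 44×45×89/6 = 29370
∑_{k=45}^{147} k² = 1069670 - 29370 = 1040300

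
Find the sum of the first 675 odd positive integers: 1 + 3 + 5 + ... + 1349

Sum of first n odd numbers = n²
= 675²
= 455625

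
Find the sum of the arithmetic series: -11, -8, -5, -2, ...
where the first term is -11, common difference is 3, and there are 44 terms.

Sₙ = n/2 × (first + last)
Last term = a + (n-1)d = -11 + (44-1)×3 = 118
S_44 = 44/2 × (-11 + 118)
S_44 = 44/2 × 107 = 2354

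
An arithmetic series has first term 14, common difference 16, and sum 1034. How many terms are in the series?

Using S = n/2 × [2a + (n-1)d]
1034 = n/2 × [2(14) + (n-1)(16)]
1034 = n/2 × [28 + 16n - 16]
2068 = n × [12 + 16n]
16n² + (12)n - 2068 = 0
Discriminant: Δ = (12)² - 4(16)(-2068) = 144 + 132352 = 132496
√Δ = 364
n = [-(12) + √Δ] / (2·16) = (-12 + 364) / 32 = 352 / 32 = 11
(The negative root is discarded since n must be a positive integer.)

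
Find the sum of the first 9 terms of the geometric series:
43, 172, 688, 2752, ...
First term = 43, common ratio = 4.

Sₙ = a(1 - rⁿ) / (1 - r)
S_9 = 43(1 - 4^9) / (1 - 4)
S_9 = 43(1 - 262144) / (-3)
S_9 = 3757383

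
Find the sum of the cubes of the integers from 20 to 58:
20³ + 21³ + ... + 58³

Use ∑_{k=1}^{n} k³ = [n(n+1)/2]², then subtract the first 19 terms.
∑_{k=1}^{58} k³ = [58×59/2]² = 1711² = 2927521
∑_{k=1}^{19} k³ = [19×20/2]² = 190² = 36100
∑_{k=20}^{58} k³ = 2927521 - 36100 = 2891421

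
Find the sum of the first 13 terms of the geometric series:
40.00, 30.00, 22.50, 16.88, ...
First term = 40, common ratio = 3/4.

Sₙ = a(1 - rⁿ) / (1 - r)
S_13 = 40(1 - (3/4)^13) / (1 - (3/4))
S_13 = 40(1 - (1594323/67108864)) / (1/4)
S_13 = 327572705/2097152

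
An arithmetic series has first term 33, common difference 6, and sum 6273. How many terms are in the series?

Using S = n/2 × [2a + (n-1)d]
6273 = n/2 × [2(33) + (n-1)(6)]
6273 = n/2 × [66 + 6n - 6]
12546 = n × [60 + 6n]
6n² + (60)n - 12546 = 0
Discriminant: Δ = (60)² - 4(6)(-12546) = 3600 + 301104 = 304704
√Δ = 552
n = [-(60) + √Δ] / (2·6) = (-60 + 552) / 12 = 492 / 12 = 41
(The negative root is discarded since n must be a positive integer.)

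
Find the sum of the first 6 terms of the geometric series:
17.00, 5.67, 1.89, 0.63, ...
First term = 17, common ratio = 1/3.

Sₙ = a(1 - rⁿ) / (1 - r)
S_6 = 17(1 - (1/3)^6) / (1 - (1/3))
S_6 = 17(1 - (1/729)) / (2/3)
S_6 = 6188/243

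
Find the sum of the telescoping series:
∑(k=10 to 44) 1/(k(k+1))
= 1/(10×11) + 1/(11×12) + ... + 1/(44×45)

Partial fractions: 1/(k(k+1)) = 1/k - 1/(k+1)
The series telescopes:
= (1/10 - 1/11) + (1/11 - 1/12) + ... + (1/44 - 1/45)
= 1/10 - 1/45
= 7/90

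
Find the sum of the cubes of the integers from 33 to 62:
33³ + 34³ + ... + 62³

Use ∑_{k=1}^{n} k³ = [n(n+1)/2]², then subtract the first 32 terms.
∑_{k=1}^{62} k³ = [62×63/2]² = 1953² = 3814209
∑_{k=1}^{32} k³ = [32×33/2]² = 528² = 278784
∑_{k=33}^{62} k³ = 3814209 - 278784 = 3535425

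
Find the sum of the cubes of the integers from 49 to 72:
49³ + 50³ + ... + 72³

Use ∑_{k=1}^{n} k³ = [n(n+1)/2]², then subtract the first 48 terms.
∑_{k=1}^{72} k³ = [72×73/2]² = 2628² = 6906384
∑_{k=1}^{48} k³ = [48×49/2]² = 1176² = 1382976
∑_{k=49}^{72} k³ = 6906384 - 1382976 = 5523408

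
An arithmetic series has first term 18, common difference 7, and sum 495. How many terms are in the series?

Using S = n/2 × [2a + (n-1)d]
495 = n/2 × [2(18) + (n-1)(7)]
495 = n/2 × [36 + 7n - 7]
990 = n × [29 + 7n]
7n² + (29)n - 990 = 0
Discriminant: Δ = (29)² - 4(7)(-990) = 841 + 27720 = 28561
√Δ = 169
n = [-(29) + √Δ] / (2·7) = (-29 + 169) / 14 = 140 / 14 = 10
(The negative root is discarded since n must be a positive integer.)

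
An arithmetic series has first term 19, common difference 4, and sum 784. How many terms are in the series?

Using S = n/2 × [2a + (n-1)d]
784 = n/2 × [2(19) + (n-1)(4)]
784 = n/2 × [38 + 4n - 4]
1568 = n × [34 + 4n]
4n² + (34)n - 1568 = 0
Discriminant: Δ = (34)² - 4(4)(-1568) = 1156 + 25088 = 26244
√Δ = 162
n = [-(34) + √Δ] / (2·4) = (-34 + 162) / 8 = 128 / 8 = 16
(The negative root is discarded since n must be a positive integer.)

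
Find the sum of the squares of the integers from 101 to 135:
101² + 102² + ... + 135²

Use ∑_{k=1}^{n} k² = n(n+1)(2n+1)/6, then subtract the first 100 terms.
∑_{k=1}^{135} k² = 135×136×271/6 = 829260
∑_{k=1}^{100} k² = 100×101×201/6 = 338350
∑_{k=101}^{135} k² = 829260 - 338350 = 490910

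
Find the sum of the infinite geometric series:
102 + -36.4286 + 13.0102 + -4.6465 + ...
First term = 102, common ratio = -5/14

For |r| < 1, S = a / (1 - r)
S = 102 / (1 - (-5/14))
S = 102 / (19/14)
S = 1428/19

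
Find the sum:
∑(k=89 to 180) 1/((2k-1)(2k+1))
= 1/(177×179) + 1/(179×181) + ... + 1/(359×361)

Partial fractions: 1/((2k-1)(2k+1)) = (1/2)[1/(2k-1) - 1/(2k+1)]
The series telescopes:
= (1/2)[1/177 - 1/361]
= 92/63897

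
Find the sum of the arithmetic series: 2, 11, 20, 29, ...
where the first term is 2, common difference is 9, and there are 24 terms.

Sₙ = n/2 × (first + last)
Last term = a + (n-1)d = 2 + (24-1)×9 = 209
S_24 = 24/2 × (2 + 209)
S_24 = 24/2 × 211 = 2532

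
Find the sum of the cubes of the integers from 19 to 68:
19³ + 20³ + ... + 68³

Use ∑_{k=1}^{n} k³ = [n(n+1)/2]², then subtract the first 18 terms.
∑_{k=1}^{68} k³ = [68×69/2]² = 2346² = 5503716
∑_{k=1}^{18} k³ = [18×19/2]² = 171² = 29241
∑_{k=19}^{68} k³ = 5503716 - 29241 = 5474475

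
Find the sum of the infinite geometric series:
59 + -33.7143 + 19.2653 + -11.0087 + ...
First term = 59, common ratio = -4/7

For |r| < 1, S = a / (1 - r)
S = 59 / (1 - (-4/7))
S = 59 / (11/7)
S = 413/11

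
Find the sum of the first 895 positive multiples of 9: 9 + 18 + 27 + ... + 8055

Factor out 9: = 9(1 + 2 + ... + 895) = 9 × n(n+1)/2
= 9 × 895×896/2
= 9 × 400960
= 3608640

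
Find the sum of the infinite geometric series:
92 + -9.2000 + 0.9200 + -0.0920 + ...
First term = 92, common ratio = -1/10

For |r| < 1, S = a / (1 - r)
S = 92 / (1 - (-1/10))
S = 92 / (11/10)
S = 920/11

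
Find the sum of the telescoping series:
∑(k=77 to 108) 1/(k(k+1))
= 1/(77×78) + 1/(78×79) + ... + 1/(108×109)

Partial fractions: 1/(k(k+1)) = 1/k - 1/(k+1)
The series telescopes:
= (1/77 - 1/78) + (1/78 - 1/79) + ... + (1/108 - 1/109)
= 1/77 - 1/109
= 32/8393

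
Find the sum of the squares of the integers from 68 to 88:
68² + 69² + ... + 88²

Use ∑_{k=1}^{n} k² = n(n+1)(2n+1)/6, then subtract the first 67 terms.
∑_{k=1}^{88} k² = 88×89×177/6 = 231044
∑_{k=1}^{67} k² = 67×68×135/6 = 102510
∑_{k=68}^{88} k² = 231044 - 102510 = 128534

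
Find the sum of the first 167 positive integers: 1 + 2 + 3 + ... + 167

Formula: ∑k = n(n+1)/2
= 167×168/2
= 28056/2
= 14028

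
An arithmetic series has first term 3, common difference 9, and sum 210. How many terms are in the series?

Using S = n/2 × [2a + (n-1)d]
210 = n/2 × [2(3) + (n-1)(9)]
210 = n/2 × [6 + 9n - 9]
420 = n × [-3 + 9n]
9n² + (-3)n - 420 = 0
Discriminant: Δ = (-3)² - 4(9)(-420) = 9 + 15120 = 15129
√Δ = 123
n = [-(-3) + √Δ] / (2·9) = (3 + 123) / 18 = 126 / 18 = 7
(The negative root is discarded since n must be a positive integer.)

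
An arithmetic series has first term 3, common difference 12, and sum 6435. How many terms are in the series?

Using S = n/2 × [2a + (n-1)d]
6435 = n/2 × [2(3) + (n-1)(12)]
6435 = n/2 × [6 + 12n - 12]
12870 = n × [-6 + 12n]
12n² + (-6)n - 12870 = 0
Discriminant: Δ = (-6)² - 4(12)(-12870) = 36 + 617760 = 617796
√Δ = 786
n = [-(-6) + √Δ] / (2·12) = (6 + 786) / 24 = 792 / 24 = 33
(The negative root is discarded since n must be a positive integer.)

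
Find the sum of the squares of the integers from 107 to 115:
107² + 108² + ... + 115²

Use ∑_{k=1}^{n} k² = n(n+1)(2n+1)/6, then subtract the first 106 terms.
∑_{k=1}^{115} k² = 115×116×231/6 = 513590
∑_{k=1}^{106} k² = 106×107×213/6 = 402641
∑_{k=107}^{115} k² = 513590 - 402641 = 110949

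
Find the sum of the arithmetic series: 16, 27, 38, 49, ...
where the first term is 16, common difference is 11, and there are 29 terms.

Sₙ = n/2 × (first + last)
Last term = a + (n-1)d = 16 + (29-1)×11 = 324
S_29 = 29/2 × (16 + 324)
S_29 = 29/2 × 340 = 4930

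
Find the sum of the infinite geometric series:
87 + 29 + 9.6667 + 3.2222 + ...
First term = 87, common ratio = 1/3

For |r| < 1, S = a / (1 - r)
S = 87 / (1 - (1/3))
S = 87 / (2/3)
S = 261/2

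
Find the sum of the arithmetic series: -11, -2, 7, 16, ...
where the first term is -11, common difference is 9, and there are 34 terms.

Sₙ = n/2 × (first + last)
Last term = a + (n-1)d = -11 + (34-1)×9 = 286
S_34 = 34/2 × (-11 + 286)
S_34 = 34/2 × 275 = 4675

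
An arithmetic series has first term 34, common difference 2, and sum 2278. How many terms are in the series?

Using S = n/2 × [2a + (n-1)d]
2278 = n/2 × [2(34) + (n-1)(2)]
2278 = n/2 × [68 + 2n - 2]
4556 = n × [66 + 2n]
2n² + (66)n - 4556 = 0
Discriminant: Δ = (66)² - 4(2)(-4556) = 4356 + 36448 = 40804
√Δ = 202
n = [-(66) + √Δ] / (2·2) = (-66 + 202) / 4 = 136 / 4 = 34
(The negative root is discarded since n must be a positive integer.)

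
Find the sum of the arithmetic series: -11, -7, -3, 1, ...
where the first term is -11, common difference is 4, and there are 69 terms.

Sₙ = n/2 × (first + last)
Last term = a + (n-1)d = -11 + (69-1)×4 = 261
S_69 = 69/2 × (-11 + 261)
S_69 = 69/2 × 250 = 8625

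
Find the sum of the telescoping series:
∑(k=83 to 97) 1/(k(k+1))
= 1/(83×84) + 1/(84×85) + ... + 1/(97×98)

Partial fractions: 1/(k(k+1)) = 1/k - 1/(k+1)
The series telescopes:
= (1/83 - 1/84) + (1/84 - 1/85) + ... + (1/97 - 1/98)
= 1/83 - 1/98
= 15/8134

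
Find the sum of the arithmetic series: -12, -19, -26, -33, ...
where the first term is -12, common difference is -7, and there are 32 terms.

Sₙ = n/2 × (first + last)
Last term = a + (n-1)d = -12 + (32-1)×(-7) = -229
S_32 = 32/2 × (-12 + (-229))
S_32 = 32/2 × (-241) = -3856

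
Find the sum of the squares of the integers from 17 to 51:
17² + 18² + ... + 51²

Use ∑_{k=1}^{n} k² = n(n+1)(2n+1)/6, then subtract the first 16 terms.
∑_{k=1}^{51} k² = 51×52×103/6 = 45526
∑_{k=1}^{16} k² = 16×17×33/6 = 1496
∑_{k=17}^{51} k² = 45526 - 1496 = 44030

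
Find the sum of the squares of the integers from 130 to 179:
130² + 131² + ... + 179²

Use ∑_{k=1}^{n} k² = n(n+1)(2n+1)/6, then subtract the first 129 terms.
∑_{k=1}^{179} k² = 179×180×359/6 = 1927830
∑_{k=1}^{129} k² = 129×130×259/6 = 723905
∑_{k=130}^{179} k² = 1927830 - 723905 = 1203925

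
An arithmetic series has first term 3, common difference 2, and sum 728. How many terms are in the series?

Using S = n/2 × [2a + (n-1)d]
728 = n/2 × [2(3) + (n-1)(2)]
728 = n/2 × [6 + 2n - 2]
1456 = n × [4 + 2n]
2n² + (4)n - 1456 = 0
Discriminant: Δ = (4)² - 4(2)(-1456) = 16 + 11648 = 11664
√Δ = 108
n = [-(4) + √Δ] / (2·2) = (-4 + 108) / 4 = 104 / 4 = 26
(The negative root is discarded since n must be a positive integer.)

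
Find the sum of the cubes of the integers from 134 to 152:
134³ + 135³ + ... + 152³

Use ∑_{k=1}^{n} k³ = [n(n+1)/2]², then subtract the first 133 terms.
∑_{k=1}^{152} k³ = [152×153/2]² = 11628² = 135210384
∑_{k=1}^{133} k³ = [133×134/2]² = 8911² = 79405921
∑_{k=134}^{152} k³ = 135210384 - 79405921 = 55804463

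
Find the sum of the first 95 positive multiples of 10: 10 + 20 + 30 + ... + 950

Factor out 10: = 10(1 + 2 + ... + 95) = 10 × n(n+1)/2
= 10 × 95×96/2
= 10 × 4560
= 45600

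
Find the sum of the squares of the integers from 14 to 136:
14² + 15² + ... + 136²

Use ∑_{k=1}^{n} k² = n(n+1)(2n+1)/6, then subtract the first 13 terms.
∑_{k=1}^{136} k² = 136×137×273/6 = 847756
∑_{k=1}^{13} k² = 13×14×27/6 = 819
∑_{k=14}^{136} k² = 847756 - 819 = 846937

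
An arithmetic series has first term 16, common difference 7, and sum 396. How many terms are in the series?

Using S = n/2 × [2a + (n-1)d]
396 = n/2 × [2(16) + (n-1)(7)]
396 = n/2 × [32 + 7n - 7]
792 = n × [25 + 7n]
7n² + (25)n - 792 = 0
Discriminant: Δ = (25)² - 4(7)(-792) = 625 + 22176 = 22801
√Δ = 151
n = [-(25) + √Δ] / (2·7) = (-25 + 151) / 14 = 126 / 14 = 9
(The negative root is discarded since n must be a positive integer.)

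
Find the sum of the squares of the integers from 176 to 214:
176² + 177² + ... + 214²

Use ∑_{k=1}^{n} k² = n(n+1)(2n+1)/6, then subtract the first 175 terms.
∑_{k=1}^{214} k² = 214×215×429/6 = 3289715
∑_{k=1}^{175} k² = 175×176×351/6 = 1801800
∑_{k=176}^{214} k² = 3289715 - 1801800 = 1487915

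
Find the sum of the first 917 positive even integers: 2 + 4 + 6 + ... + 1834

Sum of first n even numbers = n(n+1)
= 917×918
= 841806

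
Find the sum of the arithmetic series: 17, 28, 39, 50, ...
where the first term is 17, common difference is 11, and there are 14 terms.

Sₙ = n/2 × (first + last)
Last term = a + (n-1)d = 17 + (14-1)×11 = 160
S_14 = 14/2 × (17 + 160)
S_14 = 14/2 × 177 = 1239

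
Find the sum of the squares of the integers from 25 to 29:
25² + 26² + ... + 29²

Use ∑_{k=1}^{n} k² = n(n+1)(2n+1)/6, then subtract the first 24 terms.
∑_{k=1}^{29} k² = 29×30×59/6 = 8555
∑_{k=1}^{24} k² = 24×25×49/6 = 4900
∑_{k=25}^{29} k² = 8555 - 4900 = 3655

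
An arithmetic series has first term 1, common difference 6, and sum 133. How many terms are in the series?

Using S = n/2 × [2a + (n-1)d]
133 = n/2 × [2(1) + (n-1)(6)]
133 = n/2 × [2 + 6n - 6]
266 = n × [-4 + 6n]
6n² + (-4)n - 266 = 0
Discriminant: Δ = (-4)² - 4(6)(-266) = 16 + 6384 = 6400
√Δ = 80
n = [-(-4) + √Δ] / (2·6) = (4 + 80) / 12 = 84 / 12 = 7
(The negative root is discarded since n must be a positive integer.)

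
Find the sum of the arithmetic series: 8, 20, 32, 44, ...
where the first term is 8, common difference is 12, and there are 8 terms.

Sₙ = n/2 × (first + last)
Last term = a + (n-1)d = 8 + (8-1)×12 = 92
S_8 = 8/2 × (8 + 92)
S_8 = 8/2 × 100 = 400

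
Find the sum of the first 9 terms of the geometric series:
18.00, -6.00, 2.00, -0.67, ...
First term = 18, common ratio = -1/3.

Sₙ = a(1 - rⁿ) / (1 - r)
S_9 = 18(1 - (-1/3)^9) / (1 - (-1/3))
S_9 = 18(1 - (-1/19683)) / (4/3)
S_9 = 9842/729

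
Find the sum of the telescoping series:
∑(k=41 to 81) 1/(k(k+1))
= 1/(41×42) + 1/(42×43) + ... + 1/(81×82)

Partial fractions: 1/(k(k+1)) = 1/k - 1/(k+1)
The series telescopes:
= (1/41 - 1/42) + (1/42 - 1/43) + ... + (1/81 - 1/82)
= 1/41 - 1/82
= 1/82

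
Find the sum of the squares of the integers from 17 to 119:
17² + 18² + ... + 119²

Use ∑_{k=1}^{n} k² = n(n+1)(2n+1)/6, then subtract the first 16 terms.
∑_{k=1}^{119} k² = 119×120×239/6 = 568820
∑_{k=1}^{16} k² = 16×17×33/6 = 1496
∑_{k=17}^{119} k² = 568820 - 1496 = 567324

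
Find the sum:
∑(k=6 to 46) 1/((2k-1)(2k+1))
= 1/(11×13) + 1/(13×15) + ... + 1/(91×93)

Partial fractions: 1/((2k-1)(2k+1)) = (1/2)[1/(2k-1) - 1/(2k+1)]
The series telescopes:
= (1/2)[1/11 - 1/93]
= 41/1023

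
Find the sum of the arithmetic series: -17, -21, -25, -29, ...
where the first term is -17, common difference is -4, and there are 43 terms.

Sₙ = n/2 × (first + last)
Last term = a + (n-1)d = -17 + (43-1)×(-4) = -185
S_43 = 43/2 × (-17 + (-185))
S_43 = 43/2 × (-202) = -4343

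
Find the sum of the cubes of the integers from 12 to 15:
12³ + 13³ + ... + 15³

Use ∑_{k=1}^{n} k³ = [n(n+1)/2]², then subtract the first 11 terms.
∑_{k=1}^{15} k³ = [15×16/2]² = 120² = 14400
∑_{k=1}^{11} k³ = [11×12/2]² = 66² = 4356
∑_{k=12}^{15} k³ = 14400 - 4356 = 10044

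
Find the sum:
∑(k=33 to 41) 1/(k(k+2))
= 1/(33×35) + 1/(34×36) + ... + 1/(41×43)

Partial fractions: 1/(k(k+2)) = (1/2)[1/k - 1/(k+2)]
Telescoping leaves the first two and last two terms:
= (1/2)[1/33 + 1/34 - 1/42 - 1/43]
= 356/56287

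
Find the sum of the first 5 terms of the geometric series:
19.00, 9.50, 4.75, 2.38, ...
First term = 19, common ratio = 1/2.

Sₙ = a(1 - rⁿ) / (1 - r)
S_5 = 19(1 - (1/2)^5) / (1 - (1/2))
S_5 = 19(1 - (1/32)) / (1/2)
S_5 = 589/16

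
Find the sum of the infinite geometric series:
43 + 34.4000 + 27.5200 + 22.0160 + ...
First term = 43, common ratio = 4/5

For |r| < 1, S = a / (1 - r)
S = 43 / (1 - (4/5))
S = 43 / (1/5)
S = 215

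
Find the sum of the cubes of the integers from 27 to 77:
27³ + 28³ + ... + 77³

Use ∑_{k=1}^{n} k³ = [n(n+1)/2]², then subtract the first 26 terms.
∑_{k=1}^{77} k³ = [77×78/2]² = 3003² = 9018009
∑_{k=1}^{26} k³ = [26×27/2]² = 351² = 123201
∑_{k=27}^{77} k³ = 9018009 - 123201 = 8894808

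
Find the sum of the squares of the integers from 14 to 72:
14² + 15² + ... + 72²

Use ∑_{k=1}^{n} k² = n(n+1)(2n+1)/6, then subtract the first 13 terms.
∑_{k=1}^{72} k² = 72×73×145/6 = 127020
∑_{k=1}^{13} k² = 13×14×27/6 = 819
∑_{k=14}^{72} k² = 127020 - 819 = 126201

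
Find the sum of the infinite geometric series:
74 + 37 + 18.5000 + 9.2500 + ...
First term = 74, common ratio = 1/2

For |r| < 1, S = a / (1 - r)
S = 74 / (1 - (1/2))
S = 74 / (1/2)
S = 148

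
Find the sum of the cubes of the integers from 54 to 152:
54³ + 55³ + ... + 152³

Use ∑_{k=1}^{n} k³ = [n(n+1)/2]², then subtract the first 53 terms.
∑_{k=1}^{152} k³ = [152×153/2]² = 11628² = 135210384
∑_{k=1}^{53} k³ = [53×54/2]² = 1431² = 2047761
∑_{k=54}^{152} k³ = 135210384 - 2047761 = 133162623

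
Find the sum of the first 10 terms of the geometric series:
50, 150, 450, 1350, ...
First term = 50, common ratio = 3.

Sₙ = a(1 - rⁿ) / (1 - r)
S_10 = 50(1 - 3^10) / (1 - 3)
S_10 = 50(1 - 59049) / (-2)
S_10 = 1476200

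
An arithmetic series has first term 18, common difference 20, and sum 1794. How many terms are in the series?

Using S = n/2 × [2a + (n-1)d]
1794 = n/2 × [2(18) + (n-1)(20)]
1794 = n/2 × [36 + 20n - 20]
3588 = n × [16 + 20n]
20n² + (16)n - 3588 = 0
Discriminant: Δ = (16)² - 4(20)(-3588) = 256 + 287040 = 287296
√Δ = 536
n = [-(16) + √Δ] / (2·20) = (-16 + 536) / 40 = 520 / 40 = 13
(The negative root is discarded since n must be a positive integer.)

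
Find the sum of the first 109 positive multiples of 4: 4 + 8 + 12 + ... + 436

Factor out 4: = 4(1 + 2 + ... + 109) = 4 × n(n+1)/2
= 4 × 109×110/2
= 4 × 5995
= 23980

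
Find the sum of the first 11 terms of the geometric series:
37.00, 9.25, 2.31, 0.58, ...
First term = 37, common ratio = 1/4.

Sₙ = a(1 - rⁿ) / (1 - r)
S_11 = 37(1 - (1/4)^11) / (1 - (1/4))
S_11 = 37(1 - (1/4194304)) / (3/4)
S_11 = 51729737/1048576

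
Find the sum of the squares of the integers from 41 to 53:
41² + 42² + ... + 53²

Use ∑_{k=1}^{n} k² = n(n+1)(2n+1)/6, then subtract the first 40 terms.
∑_{k=1}^{53} k² = 53×54×107/6 = 51039
∑_{k=1}^{40} k² = 40×41×81/6 = 22140
∑_{k=41}^{53} k² = 51039 - 22140 = 28899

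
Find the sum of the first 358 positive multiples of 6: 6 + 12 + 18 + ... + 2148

Factor out 6: = 6(1 + 2 + ... + 358) = 6 × n(n+1)/2
= 6 × 358×359/2
= 6 × 64261
= 385566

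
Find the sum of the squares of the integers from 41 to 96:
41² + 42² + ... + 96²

Use ∑_{k=1}^{n} k² = n(n+1)(2n+1)/6, then subtract the first 40 terms.
∑_{k=1}^{96} k² = 96×97×193/6 = 299536
∑_{k=1}^{40} k² = 40×41×81/6 = 22140
∑_{k=41}^{96} k² = 299536 - 22140 = 277396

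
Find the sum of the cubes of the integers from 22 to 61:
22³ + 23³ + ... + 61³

Use ∑_{k=1}^{n} k³ = [n(n+1)/2]², then subtract the first 21 terms.
∑_{k=1}^{61} k³ = [61×62/2]² = 1891² = 3575881
∑_{k=1}^{21} k³ = [21×22/2]² = 231² = 53361
∑_{k=22}^{61} k³ = 3575881 - 53361 = 3522520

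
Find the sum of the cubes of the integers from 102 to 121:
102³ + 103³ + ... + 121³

Use ∑_{k=1}^{n} k³ = [n(n+1)/2]², then subtract the first 101 terms.
∑_{k=1}^{121} k³ = [121×122/2]² = 7381² = 54479161
∑_{k=1}^{101} k³ = [101×102/2]² = 5151² = 26532801
∑_{k=102}^{121} k³ = 54479161 - 26532801 = 27946360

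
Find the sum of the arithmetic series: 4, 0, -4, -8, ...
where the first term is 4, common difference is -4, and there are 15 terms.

Sₙ = n/2 × (first + last)
Last term = a + (n-1)d = 4 + (15-1)×(-4) = -52
S_15 = 15/2 × (4 + (-52))
S_15 = 15/2 × (-48) = -360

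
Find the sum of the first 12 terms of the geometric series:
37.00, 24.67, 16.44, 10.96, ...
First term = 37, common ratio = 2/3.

Sₙ = a(1 - rⁿ) / (1 - r)
S_12 = 37(1 - (2/3)^12) / (1 - (2/3))
S_12 = 37(1 - (4096/531441)) / (1/3)
S_12 = 19511765/177147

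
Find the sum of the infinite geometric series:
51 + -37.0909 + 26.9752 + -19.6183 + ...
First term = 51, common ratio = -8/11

For |r| < 1, S = a / (1 - r)
S = 51 / (1 - (-8/11))
S = 51 / (19/11)
S = 561/19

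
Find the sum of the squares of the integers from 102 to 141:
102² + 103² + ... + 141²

Use ∑_{k=1}^{n} k² = n(n+1)(2n+1)/6, then subtract the first 101 terms.
∑_{k=1}^{141} k² = 141×142×283/6 = 944371
∑_{k=1}^{101} k² = 101×102×203/6 = 348551
∑_{k=102}^{141} k² = 944371 - 348551 = 595820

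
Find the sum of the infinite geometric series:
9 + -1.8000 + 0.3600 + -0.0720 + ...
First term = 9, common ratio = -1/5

For |r| < 1, S = a / (1 - r)
S = 9 / (1 - (-1/5))
S = 9 / (6/5)
S = 15/2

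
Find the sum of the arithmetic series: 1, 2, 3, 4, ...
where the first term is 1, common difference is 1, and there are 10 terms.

Sₙ = n/2 × (first + last)
Last term = a + (n-1)d = 1 + (10-1)×1 = 10
S_10 = 10/2 × (1 + 10)
S_10 = 10/2 × 11 = 55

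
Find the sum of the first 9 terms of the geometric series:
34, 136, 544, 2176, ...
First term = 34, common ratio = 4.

Sₙ = a(1 - rⁿ) / (1 - r)
S_9 = 34(1 - 4^9) / (1 - 4)
S_9 = 34(1 - 262144) / (-3)
S_9 = 2970954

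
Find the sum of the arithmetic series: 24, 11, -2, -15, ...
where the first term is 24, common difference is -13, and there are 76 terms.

Sₙ = n/2 × (first + last)
Last term = a + (n-1)d = 24 + (76-1)×(-13) = -951
S_76 = 76/2 × (24 + (-951))
S_76 = 76/2 × (-927) = -35226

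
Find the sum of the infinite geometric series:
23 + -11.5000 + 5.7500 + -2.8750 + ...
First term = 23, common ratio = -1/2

For |r| < 1, S = a / (1 - r)
S = 23 / (1 - (-1/2))
S = 23 / (3/2)
S = 46/3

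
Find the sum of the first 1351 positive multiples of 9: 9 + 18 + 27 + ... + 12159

Factor out 9: = 9(1 + 2 + ... + 1351) = 9 × n(n+1)/2
= 9 × 1351×1352/2
= 9 × 913276
= 8219484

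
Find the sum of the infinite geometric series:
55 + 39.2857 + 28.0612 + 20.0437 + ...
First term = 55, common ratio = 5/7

For |r| < 1, S = a / (1 - r)
S = 55 / (1 - (5/7))
S = 55 / (2/7)
S = 385/2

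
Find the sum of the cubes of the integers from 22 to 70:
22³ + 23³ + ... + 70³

Use ∑_{k=1}^{n} k³ = [n(n+1)/2]², then subtract the first 21 terms.
∑_{k=1}^{70} k³ = [70×71/2]² = 2485² = 6175225
∑_{k=1}^{21} k³ = [21×22/2]² = 231² = 53361
∑_{k=22}^{70} k³ = 6175225 - 53361 = 6121864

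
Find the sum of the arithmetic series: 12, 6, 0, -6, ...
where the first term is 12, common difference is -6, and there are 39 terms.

Sₙ = n/2 × (first + last)
Last term = a + (n-1)d = 12 + (39-1)×(-6) = -216
S_39 = 39/2 × (12 + (-216))
S_39 = 39/2 × (-204) = -3978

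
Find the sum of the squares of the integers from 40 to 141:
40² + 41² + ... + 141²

Use ∑_{k=1}^{n} k² = n(n+1)(2n+1)/6, then subtract the first 39 terms.
∑_{k=1}^{141} k² = 141×142×283/6 = 944371
∑_{k=1}^{39} k² = 39×40×79/6 = 20540
∑_{k=40}^{141} k² = 944371 - 20540 = 923831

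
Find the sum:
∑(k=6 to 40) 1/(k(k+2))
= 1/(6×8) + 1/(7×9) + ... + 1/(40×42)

Partial fractions: 1/(k(k+2)) = (1/2)[1/k - 1/(k+2)]
Telescoping leaves the first two and last two terms:
= (1/2)[1/6 + 1/7 - 1/41 - 1/42]
= 75/574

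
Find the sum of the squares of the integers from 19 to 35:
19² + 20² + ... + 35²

Use ∑_{k=1}^{n} k² = n(n+1)(2n+1)/6, then subtract the first 18 terms.
∑_{k=1}^{35} k² = 35×36×71/6 = 14910
∑_{k=1}^{18} k² = 18×19×37/6 = 2109
∑_{k=19}^{35} k² = 14910 - 2109 = 12801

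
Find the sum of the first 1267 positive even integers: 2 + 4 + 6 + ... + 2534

Sum of first n even numbers = n(n+1)
= 1267×1268
= 1606556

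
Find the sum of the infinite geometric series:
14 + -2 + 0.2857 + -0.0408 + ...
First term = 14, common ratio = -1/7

For |r| < 1, S = a / (1 - r)
S = 14 / (1 - (-1/7))
S = 14 / (8/7)
S = 49/4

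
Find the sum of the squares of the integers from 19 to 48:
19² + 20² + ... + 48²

Use ∑_{k=1}^{n} k² = n(n+1)(2n+1)/6, then subtract the first 18 terms.
∑_{k=1}^{48} k² = 48×49×97/6 = 38024
∑_{k=1}^{18} k² = 18×19×37/6 = 2109
∑_{k=19}^{48} k² = 38024 - 2109 = 35915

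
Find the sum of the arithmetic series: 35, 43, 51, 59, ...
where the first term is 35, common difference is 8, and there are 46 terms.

Sₙ = n/2 × (first + last)
Last term = a + (n-1)d = 35 + (46-1)×8 = 395
S_46 = 46/2 × (35 + 395)
S_46 = 46/2 × 430 = 9890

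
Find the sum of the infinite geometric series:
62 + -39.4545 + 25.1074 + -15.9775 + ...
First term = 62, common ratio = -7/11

For |r| < 1, S = a / (1 - r)
S = 62 / (1 - (-7/11))
S = 62 / (18/11)
S = 341/9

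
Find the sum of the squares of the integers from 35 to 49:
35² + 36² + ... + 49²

Use ∑_{k=1}^{n} k² = n(n+1)(2n+1)/6, then subtract the first 34 terms.
∑_{k=1}^{49} k² = 49×50×99/6 = 40425
∑_{k=1}^{34} k² = 34×35×69/6 = 13685
∑_{k=35}^{49} k² = 40425 - 13685 = 26740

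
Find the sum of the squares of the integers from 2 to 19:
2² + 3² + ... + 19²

Use ∑_{k=1}^{n} k² = n(n+1)(2n+1)/6, then subtract the first 1 terms.
∑_{k=1}^{19} k² = 19×20×39/6 = 2470
∑_{k=1}^{1} k² = 1×2×3/6 = 1
∑_{k=2}^{19} k² = 2470 - 1 = 2469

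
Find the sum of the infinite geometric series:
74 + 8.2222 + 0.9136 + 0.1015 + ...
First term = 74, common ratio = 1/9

For |r| < 1, S = a / (1 - r)
S = 74 / (1 - (1/9))
S = 74 / (8/9)
S = 333/4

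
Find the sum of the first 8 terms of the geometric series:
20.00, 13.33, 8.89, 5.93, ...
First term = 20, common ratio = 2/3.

Sₙ = a(1 - rⁿ) / (1 - r)
S_8 = 20(1 - (2/3)^8) / (1 - (2/3))
S_8 = 20(1 - (256/6561)) / (1/3)
S_8 = 126100/2187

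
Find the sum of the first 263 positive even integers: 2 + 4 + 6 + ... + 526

Sum of first n even numbers = n(n+1)
= 263×264
= 69432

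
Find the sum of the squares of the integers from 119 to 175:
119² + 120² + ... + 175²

Use ∑_{k=1}^{n} k² = n(n+1)(2n+1)/6, then subtract the first 118 terms.
∑_{k=1}^{175} k² = 175×176×351/6 = 1801800
∑_{k=1}^{118} k² = 118×119×237/6 = 554659
∑_{k=119}^{175} k² = 1801800 - 554659 = 1247141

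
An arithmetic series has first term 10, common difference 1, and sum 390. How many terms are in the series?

Using S = n/2 × [2a + (n-1)d]
390 = n/2 × [2(10) + (n-1)(1)]
390 = n/2 × [20 + 1n - 1]
780 = n × [19 + 1n]
1n² + (19)n - 780 = 0
Discriminant: Δ = (19)² - 4(1)(-780) = 361 + 3120 = 3481
√Δ = 59
n = [-(19) + √Δ] / (2·1) = (-19 + 59) / 2 = 40 / 2 = 20
(The negative root is discarded since n must be a positive integer.)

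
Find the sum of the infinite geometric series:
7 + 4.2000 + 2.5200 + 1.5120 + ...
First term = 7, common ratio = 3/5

For |r| < 1, S = a / (1 - r)
S = 7 / (1 - (3/5))
S = 7 / (2/5)
S = 35/2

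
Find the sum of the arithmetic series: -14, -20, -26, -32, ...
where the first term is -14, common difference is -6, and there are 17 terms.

Sₙ = n/2 × (first + last)
Last term = a + (n-1)d = -14 + (17-1)×(-6) = -110
S_17 = 17/2 × (-14 + (-110))
S_17 = 17/2 × (-124) = -1054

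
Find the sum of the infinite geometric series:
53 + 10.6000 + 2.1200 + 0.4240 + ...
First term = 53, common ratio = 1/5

For |r| < 1, S = a / (1 - r)
S = 53 / (1 - (1/5))
S = 53 / (4/5)
S = 265/4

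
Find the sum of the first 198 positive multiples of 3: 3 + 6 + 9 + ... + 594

Factor out 3: = 3(1 + 2 + ... + 198) = 3 × n(n+1)/2
= 3 × 198×199/2
= 3 × 19701
= 59103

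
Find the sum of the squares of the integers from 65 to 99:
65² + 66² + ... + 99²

Use ∑_{k=1}^{n} k² = n(n+1)(2n+1)/6, then subtract the first 64 terms.
∑_{k=1}^{99} k² = 99×100×199/6 = 328350
∑_{k=1}^{64} k² = 64×65×129/6 = 89440
∑_{k=65}^{99} k² = 328350 - 89440 = 238910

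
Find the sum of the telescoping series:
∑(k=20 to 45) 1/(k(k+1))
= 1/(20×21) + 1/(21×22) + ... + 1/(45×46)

Partial fractions: 1/(k(k+1)) = 1/k - 1/(k+1)
The series telescopes:
= (1/20 - 1/21) + (1/21 - 1/22) + ... + (1/45 - 1/46)
= 1/20 - 1/46
= 13/460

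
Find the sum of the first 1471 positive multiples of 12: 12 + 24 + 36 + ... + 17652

Factor out 12: = 12(1 + 2 + ... + 1471) = 12 × n(n+1)/2
= 12 × 1471×1472/2
= 12 × 1082656
= 12991872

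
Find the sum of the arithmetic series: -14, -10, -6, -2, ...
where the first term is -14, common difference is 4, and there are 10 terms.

Sₙ = n/2 × (first + last)
Last term = a + (n-1)d = -14 + (10-1)×4 = 22
S_10 = 10/2 × (-14 + 22)
S_10 = 10/2 × 8 = 40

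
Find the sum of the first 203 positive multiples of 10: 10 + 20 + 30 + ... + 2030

Factor out 10: = 10(1 + 2 + ... + 203) = 10 × n(n+1)/2
= 10 × 203×204/2
= 10 × 20706
= 207060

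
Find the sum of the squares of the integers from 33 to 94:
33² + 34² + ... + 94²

Use ∑_{k=1}^{n} k² = n(n+1)(2n+1)/6, then subtract the first 32 terms.
∑_{k=1}^{94} k² = 94×95×189/6 = 281295
∑_{k=1}^{32} k² = 32×33×65/6 = 11440
∑_{k=33}^{94} k² = 281295 - 11440 = 269855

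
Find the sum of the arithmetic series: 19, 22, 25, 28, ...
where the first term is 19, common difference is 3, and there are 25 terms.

Sₙ = n/2 × (first + last)
Last term = a + (n-1)d = 19 + (25-1)×3 = 91
S_25 = 25/2 × (19 + 91)
S_25 = 25/2 × 110 = 1375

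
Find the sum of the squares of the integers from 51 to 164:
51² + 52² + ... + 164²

Use ∑_{k=1}^{n} k² = n(n+1)(2n+1)/6, then subtract the first 50 terms.
∑_{k=1}^{164} k² = 164×165×329/6 = 1483790
∑_{k=1}^{50} k² = 50×51×101/6 = 42925
∑_{k=51}^{164} k² = 1483790 - 42925 = 1440865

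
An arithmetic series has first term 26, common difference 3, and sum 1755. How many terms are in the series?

Using S = n/2 × [2a + (n-1)d]
1755 = n/2 × [2(26) + (n-1)(3)]
1755 = n/2 × [52 + 3n - 3]
3510 = n × [49 + 3n]
3n² + (49)n - 3510 = 0
Discriminant: Δ = (49)² - 4(3)(-3510) = 2401 + 42120 = 44521
√Δ = 211
n = [-(49) + √Δ] / (2·3) = (-49 + 211) / 6 = 162 / 6 = 27
(The negative root is discarded since n must be a positive integer.)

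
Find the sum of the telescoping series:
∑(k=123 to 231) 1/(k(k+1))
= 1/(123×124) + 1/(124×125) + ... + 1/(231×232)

Partial fractions: 1/(k(k+1)) = 1/k - 1/(k+1)
The series telescopes:
= (1/123 - 1/124) + (1/124 - 1/125) + ... + (1/231 - 1/232)
= 1/123 - 1/232
= 109/28536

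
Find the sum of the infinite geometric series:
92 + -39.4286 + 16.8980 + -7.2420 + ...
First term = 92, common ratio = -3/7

For |r| < 1, S = a / (1 - r)
S = 92 / (1 - (-3/7))
S = 92 / (10/7)
S = 322/5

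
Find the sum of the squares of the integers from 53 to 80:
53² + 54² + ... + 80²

Use ∑_{k=1}^{n} k² = n(n+1)(2n+1)/6, then subtract the first 52 terms.
∑_{k=1}^{80} k² = 80×81×161/6 = 173880
∑_{k=1}^{52} k² = 52×53×105/6 = 48230
∑_{k=53}^{80} k² = 173880 - 48230 = 125650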